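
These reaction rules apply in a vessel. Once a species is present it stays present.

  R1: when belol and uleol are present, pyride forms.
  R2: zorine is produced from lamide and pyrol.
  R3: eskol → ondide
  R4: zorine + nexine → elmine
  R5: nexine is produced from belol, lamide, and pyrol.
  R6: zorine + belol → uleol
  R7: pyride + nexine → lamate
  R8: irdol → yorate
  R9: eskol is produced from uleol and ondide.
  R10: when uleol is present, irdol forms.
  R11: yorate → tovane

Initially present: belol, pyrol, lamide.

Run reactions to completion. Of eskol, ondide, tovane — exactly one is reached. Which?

lamide and pyrol present → zorine forms (R2).
zorine and belol present → uleol forms (R6).
uleol present → irdol forms (R10).
irdol present → yorate forms (R8).
yorate present → tovane forms (R11).
eskol would need uleol and ondide (R9), but ondide never forms. ondide would need eskol (R3), but eskol never forms.

tovane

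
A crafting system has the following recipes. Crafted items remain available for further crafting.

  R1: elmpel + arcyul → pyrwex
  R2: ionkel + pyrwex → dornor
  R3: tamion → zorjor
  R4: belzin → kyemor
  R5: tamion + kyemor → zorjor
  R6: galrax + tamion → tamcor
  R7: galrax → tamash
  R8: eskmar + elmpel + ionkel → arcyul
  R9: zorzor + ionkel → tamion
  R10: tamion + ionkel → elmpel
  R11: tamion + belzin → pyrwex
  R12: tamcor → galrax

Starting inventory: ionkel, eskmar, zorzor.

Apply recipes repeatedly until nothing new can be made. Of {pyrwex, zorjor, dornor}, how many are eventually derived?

zorzor + ionkel → tamion (R9).
Using R10, tamion and ionkel make elmpel.
Using R3, tamion makes zorjor.
Using R8, eskmar, elmpel, and ionkel make arcyul.
Using R1, elmpel and arcyul make pyrwex.
ionkel + pyrwex → dornor (R2).
pyrwex: reached.
zorjor: reached.
dornor: reached.
All 3 are reached.

3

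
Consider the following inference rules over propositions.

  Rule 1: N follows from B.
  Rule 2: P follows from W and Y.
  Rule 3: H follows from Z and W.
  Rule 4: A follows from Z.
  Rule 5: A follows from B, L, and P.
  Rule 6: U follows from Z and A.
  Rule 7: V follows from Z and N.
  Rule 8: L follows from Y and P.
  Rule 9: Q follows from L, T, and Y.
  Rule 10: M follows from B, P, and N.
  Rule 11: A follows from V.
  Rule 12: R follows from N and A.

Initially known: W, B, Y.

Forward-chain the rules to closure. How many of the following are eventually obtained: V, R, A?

2

From B, Rule 1 gives N.
W and Y hold, so P follows (Rule 2).
From Y and P, Rule 8 gives L.
B, L, and P hold, so A follows (Rule 5).
N and A hold, so R follows (Rule 12).
V would need Z and N (Rule 7), but Z is never established.
R: reached.
A: reached.
Reached: R and A — 2 of the 3.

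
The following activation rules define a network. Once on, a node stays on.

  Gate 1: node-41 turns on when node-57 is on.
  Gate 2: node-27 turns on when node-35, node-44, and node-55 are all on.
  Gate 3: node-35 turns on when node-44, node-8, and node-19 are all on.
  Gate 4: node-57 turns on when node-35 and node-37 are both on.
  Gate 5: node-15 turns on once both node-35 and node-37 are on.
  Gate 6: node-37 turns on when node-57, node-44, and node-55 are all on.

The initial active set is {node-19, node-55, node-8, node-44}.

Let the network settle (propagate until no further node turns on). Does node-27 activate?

Gate 3: node-44, node-8, and node-19 on → node-35 on.
node-35, node-44, and node-55 are on, so node-27 turns on (Gate 2).

Yes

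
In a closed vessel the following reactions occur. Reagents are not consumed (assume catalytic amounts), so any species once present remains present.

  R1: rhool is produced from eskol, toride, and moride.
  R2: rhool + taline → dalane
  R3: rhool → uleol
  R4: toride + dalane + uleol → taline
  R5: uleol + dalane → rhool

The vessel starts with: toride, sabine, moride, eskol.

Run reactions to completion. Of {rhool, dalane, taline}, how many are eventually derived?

1

eskol, toride, and moride present → rhool forms (R1).
rhool: reached.
dalane would need rhool and taline (R2), but taline never forms.
taline would need toride, dalane, and uleol (R4), but dalane never forms.
Reached: rhool — 1 of the 3.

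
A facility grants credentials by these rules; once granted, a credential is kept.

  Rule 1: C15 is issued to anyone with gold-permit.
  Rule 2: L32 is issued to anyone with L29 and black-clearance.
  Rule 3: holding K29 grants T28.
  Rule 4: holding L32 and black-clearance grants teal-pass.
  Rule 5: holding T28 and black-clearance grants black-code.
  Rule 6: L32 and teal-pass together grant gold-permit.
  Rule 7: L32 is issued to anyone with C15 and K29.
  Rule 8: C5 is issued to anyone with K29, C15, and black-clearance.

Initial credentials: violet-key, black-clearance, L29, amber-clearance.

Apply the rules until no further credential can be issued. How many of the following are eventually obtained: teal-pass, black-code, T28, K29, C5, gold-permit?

2

Holding L29 and black-clearance grants L32 (Rule 2).
Holding L32 and black-clearance grants teal-pass (Rule 4).
Holding L32 and teal-pass grants gold-permit (Rule 6).
teal-pass: reached.
black-code would need T28 and black-clearance (Rule 5), but T28 is never granted.
T28 would need K29 (Rule 3), but K29 is never granted.
No rule produces K29, and it is not given.
C5 would need K29, C15, and black-clearance (Rule 8), but K29 is never granted.
gold-permit: reached.
Reached: teal-pass and gold-permit — 2 of the 6.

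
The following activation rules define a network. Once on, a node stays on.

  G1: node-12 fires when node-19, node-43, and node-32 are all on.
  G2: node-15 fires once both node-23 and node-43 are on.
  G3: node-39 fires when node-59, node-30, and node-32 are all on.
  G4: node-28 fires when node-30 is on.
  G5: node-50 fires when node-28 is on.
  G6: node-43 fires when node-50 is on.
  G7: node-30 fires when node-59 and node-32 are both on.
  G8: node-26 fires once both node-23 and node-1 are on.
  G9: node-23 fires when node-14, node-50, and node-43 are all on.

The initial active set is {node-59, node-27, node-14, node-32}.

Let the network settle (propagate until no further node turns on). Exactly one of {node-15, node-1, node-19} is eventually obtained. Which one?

node-59 and node-32 are on, so node-30 fires (G7).
G4: node-30 on → node-28 on.
node-28 is on, so node-50 fires (G5).
G6: node-50 on → node-43 on.
G9: node-14, node-50, and node-43 on → node-23 on.
G2: node-23 and node-43 on → node-15 on.
No rule produces node-19, and it is not given. No rule produces node-1, and it is not given.

node-15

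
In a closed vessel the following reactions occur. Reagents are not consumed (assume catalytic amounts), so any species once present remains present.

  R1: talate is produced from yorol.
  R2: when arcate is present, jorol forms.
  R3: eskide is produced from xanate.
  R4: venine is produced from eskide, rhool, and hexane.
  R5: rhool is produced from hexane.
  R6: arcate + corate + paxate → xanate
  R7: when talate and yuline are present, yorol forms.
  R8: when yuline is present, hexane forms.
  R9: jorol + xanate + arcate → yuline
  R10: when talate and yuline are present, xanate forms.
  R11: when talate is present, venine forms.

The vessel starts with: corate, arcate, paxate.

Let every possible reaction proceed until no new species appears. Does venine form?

Yes

arcate present → jorol forms (R2).
arcate, corate, and paxate present → xanate forms (R6).
jorol, xanate, and arcate present → yuline forms (R9).
xanate present → eskide forms (R3).
yuline present → hexane forms (R8).
hexane present → rhool forms (R5).
eskide, rhool, and hexane present → venine forms (R4).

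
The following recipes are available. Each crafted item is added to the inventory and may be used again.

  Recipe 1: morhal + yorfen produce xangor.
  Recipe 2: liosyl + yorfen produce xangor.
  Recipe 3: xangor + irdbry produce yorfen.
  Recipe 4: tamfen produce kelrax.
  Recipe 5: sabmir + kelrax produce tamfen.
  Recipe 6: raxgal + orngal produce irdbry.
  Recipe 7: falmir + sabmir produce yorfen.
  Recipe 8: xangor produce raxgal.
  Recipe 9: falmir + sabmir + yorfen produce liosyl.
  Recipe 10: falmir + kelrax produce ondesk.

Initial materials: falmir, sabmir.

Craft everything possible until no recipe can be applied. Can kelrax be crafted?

No

kelrax would need tamfen (Recipe 4), but tamfen is never obtained.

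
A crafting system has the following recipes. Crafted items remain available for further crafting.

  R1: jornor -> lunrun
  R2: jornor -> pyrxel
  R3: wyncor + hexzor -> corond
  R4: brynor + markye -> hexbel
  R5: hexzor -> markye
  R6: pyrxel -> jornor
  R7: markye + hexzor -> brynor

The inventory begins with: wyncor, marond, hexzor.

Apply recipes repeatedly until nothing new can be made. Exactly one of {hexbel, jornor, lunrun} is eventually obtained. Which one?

hexbel

hexzor -> markye (R5).
markye + hexzor -> brynor (R7).
brynor + markye -> hexbel (R4).
jornor would need pyrxel (R6), but pyrxel is never obtained. lunrun would need jornor (R1), but jornor is never obtained.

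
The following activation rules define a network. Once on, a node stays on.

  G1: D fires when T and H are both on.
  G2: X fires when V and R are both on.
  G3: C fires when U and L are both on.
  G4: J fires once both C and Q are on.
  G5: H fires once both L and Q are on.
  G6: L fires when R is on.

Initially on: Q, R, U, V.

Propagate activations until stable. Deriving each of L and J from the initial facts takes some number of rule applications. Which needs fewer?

L: G6: R on → L on. [1 rule application]
J: R is on, so L fires (G6). G3: U and L on → C on. G4: C and Q on → J on. [3 rule applications]
L needs fewer.

L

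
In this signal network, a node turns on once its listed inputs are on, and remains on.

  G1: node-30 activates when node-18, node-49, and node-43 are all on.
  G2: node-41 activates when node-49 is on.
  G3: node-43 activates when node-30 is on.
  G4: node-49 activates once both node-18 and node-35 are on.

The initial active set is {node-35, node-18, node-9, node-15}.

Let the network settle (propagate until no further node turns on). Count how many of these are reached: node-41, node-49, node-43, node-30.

2

node-18 and node-35 are on, so node-49 activates (G4).
G2: node-49 on → node-41 on.
node-41: reached.
node-49: reached.
node-43 would need node-30 (G3), but node-30 never turns on.
node-30 would need node-18, node-49, and node-43 (G1), but node-43 never turns on.
Reached: node-41 and node-49 — 2 of the 4.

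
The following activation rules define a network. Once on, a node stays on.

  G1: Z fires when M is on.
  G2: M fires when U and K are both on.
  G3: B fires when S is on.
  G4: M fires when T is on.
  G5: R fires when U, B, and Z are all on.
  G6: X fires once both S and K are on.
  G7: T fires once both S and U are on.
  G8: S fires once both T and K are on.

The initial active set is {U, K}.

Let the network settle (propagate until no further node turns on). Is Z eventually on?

Yes

U and K are on, so M fires (G2).
M is on, so Z fires (G1).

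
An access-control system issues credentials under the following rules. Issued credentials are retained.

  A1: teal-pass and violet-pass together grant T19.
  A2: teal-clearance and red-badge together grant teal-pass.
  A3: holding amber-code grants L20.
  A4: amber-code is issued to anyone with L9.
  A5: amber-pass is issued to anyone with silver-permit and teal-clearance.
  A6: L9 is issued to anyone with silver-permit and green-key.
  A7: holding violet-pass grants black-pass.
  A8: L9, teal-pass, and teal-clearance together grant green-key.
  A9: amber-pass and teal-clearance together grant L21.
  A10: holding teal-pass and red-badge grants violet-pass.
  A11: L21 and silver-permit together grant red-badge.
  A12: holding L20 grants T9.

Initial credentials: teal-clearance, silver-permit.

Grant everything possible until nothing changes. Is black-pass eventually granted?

Yes

Holding silver-permit and teal-clearance grants amber-pass (A5).
Holding amber-pass and teal-clearance grants L21 (A9).
Holding L21 and silver-permit grants red-badge (A11).
Holding teal-clearance and red-badge grants teal-pass (A2).
Holding teal-pass and red-badge grants violet-pass (A10).
Holding violet-pass grants black-pass (A7).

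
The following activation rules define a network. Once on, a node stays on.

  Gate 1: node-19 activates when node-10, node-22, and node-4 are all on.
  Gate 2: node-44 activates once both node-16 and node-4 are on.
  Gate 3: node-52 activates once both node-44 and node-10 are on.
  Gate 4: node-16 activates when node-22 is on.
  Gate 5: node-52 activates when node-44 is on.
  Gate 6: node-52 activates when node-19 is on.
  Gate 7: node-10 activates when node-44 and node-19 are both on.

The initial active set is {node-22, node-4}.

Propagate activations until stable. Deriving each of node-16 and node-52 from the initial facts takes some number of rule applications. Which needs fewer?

node-16

node-16: Gate 4: node-22 on → node-16 on. [1 rule application]
node-52: node-22 is on, so node-16 activates (Gate 4). node-16 and node-4 are on, so node-44 activates (Gate 2). Gate 5: node-44 on → node-52 on. [3 rule applications]
node-16 needs fewer.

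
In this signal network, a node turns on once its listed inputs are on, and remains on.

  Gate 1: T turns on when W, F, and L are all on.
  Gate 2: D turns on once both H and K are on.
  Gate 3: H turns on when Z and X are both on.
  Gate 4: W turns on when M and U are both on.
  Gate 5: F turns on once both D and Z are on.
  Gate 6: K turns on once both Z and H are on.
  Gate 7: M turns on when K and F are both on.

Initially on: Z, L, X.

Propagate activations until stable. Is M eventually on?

Z and X are on, so H turns on (Gate 3).
Z and H are on, so K turns on (Gate 6).
H and K are on, so D turns on (Gate 2).
D and Z are on, so F turns on (Gate 5).
K and F are on, so M turns on (Gate 7).

Yes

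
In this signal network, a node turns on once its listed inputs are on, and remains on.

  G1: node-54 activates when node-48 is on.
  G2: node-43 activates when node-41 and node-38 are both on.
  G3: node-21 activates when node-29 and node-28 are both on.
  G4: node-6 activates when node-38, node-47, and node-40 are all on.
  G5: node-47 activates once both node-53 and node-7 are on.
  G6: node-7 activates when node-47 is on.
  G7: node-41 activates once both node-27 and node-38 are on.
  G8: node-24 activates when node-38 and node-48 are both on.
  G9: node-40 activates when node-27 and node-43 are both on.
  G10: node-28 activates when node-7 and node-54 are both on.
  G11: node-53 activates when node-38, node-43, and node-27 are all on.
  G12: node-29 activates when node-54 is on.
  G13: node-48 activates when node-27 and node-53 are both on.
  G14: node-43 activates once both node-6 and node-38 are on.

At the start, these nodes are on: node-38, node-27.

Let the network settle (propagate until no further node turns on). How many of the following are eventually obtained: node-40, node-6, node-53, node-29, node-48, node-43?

G7: node-27 and node-38 on → node-41 on.
G2: node-41 and node-38 on → node-43 on.
node-38, node-43, and node-27 are on, so node-53 activates (G11).
node-27 and node-43 are on, so node-40 activates (G9).
node-27 and node-53 are on, so node-48 activates (G13).
G1: node-48 on → node-54 on.
node-54 is on, so node-29 activates (G12).
node-40: reached.
node-6 would need node-38, node-47, and node-40 (G4), but node-47 never turns on.
node-53: reached.
node-29: reached.
node-48: reached.
node-43: reached.
Reached: node-40, node-53, node-29, node-48, and node-43 — 5 of the 6.

5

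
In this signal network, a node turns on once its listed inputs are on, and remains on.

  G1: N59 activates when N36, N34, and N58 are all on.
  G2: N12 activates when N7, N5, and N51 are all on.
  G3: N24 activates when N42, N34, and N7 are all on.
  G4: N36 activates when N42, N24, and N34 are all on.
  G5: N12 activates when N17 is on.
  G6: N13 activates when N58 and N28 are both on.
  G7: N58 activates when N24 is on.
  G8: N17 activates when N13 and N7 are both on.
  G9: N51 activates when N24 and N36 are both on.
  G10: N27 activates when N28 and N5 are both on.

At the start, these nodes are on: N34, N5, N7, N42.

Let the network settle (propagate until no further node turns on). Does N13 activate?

No

N13 would need N58 and N28 (G6), but N28 never turns on.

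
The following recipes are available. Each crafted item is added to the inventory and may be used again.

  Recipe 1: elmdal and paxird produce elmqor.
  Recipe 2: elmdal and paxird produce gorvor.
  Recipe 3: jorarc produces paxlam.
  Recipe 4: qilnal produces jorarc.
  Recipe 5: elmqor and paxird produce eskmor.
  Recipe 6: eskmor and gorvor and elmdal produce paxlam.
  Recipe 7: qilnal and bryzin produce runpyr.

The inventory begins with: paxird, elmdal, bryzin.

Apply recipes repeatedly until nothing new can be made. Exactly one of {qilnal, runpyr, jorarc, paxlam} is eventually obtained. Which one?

paxlam

Using Recipe 1, elmdal and paxird make elmqor.
Using Recipe 2, elmdal and paxird make gorvor.
elmqor and paxird → eskmor (Recipe 5).
eskmor and gorvor and elmdal → paxlam (Recipe 6).
runpyr would need qilnal and bryzin (Recipe 7), but qilnal is never obtained. jorarc would need qilnal (Recipe 4), but qilnal is never obtained. No rule produces qilnal, and it is not given.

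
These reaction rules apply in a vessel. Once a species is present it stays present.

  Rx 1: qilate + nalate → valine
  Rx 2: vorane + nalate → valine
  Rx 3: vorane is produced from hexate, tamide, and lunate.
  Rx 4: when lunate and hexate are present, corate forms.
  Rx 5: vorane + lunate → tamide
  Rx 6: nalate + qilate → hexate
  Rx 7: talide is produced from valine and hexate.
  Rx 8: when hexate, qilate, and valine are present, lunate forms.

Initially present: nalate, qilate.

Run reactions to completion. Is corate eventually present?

Yes

nalate and qilate present → hexate forms (Rx 6).
qilate and nalate present → valine forms (Rx 1).
hexate, qilate, and valine present → lunate forms (Rx 8).
lunate and hexate present → corate forms (Rx 4).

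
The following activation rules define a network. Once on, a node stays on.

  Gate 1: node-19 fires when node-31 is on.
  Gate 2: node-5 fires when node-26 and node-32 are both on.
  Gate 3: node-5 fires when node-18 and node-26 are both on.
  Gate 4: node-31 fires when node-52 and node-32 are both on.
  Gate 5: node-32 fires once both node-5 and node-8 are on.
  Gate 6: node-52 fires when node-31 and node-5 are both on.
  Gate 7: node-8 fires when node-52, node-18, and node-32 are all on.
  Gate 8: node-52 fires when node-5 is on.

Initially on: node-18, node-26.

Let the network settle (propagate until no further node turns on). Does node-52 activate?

Yes

node-18 and node-26 are on, so node-5 fires (Gate 3).
Gate 8: node-5 on → node-52 on.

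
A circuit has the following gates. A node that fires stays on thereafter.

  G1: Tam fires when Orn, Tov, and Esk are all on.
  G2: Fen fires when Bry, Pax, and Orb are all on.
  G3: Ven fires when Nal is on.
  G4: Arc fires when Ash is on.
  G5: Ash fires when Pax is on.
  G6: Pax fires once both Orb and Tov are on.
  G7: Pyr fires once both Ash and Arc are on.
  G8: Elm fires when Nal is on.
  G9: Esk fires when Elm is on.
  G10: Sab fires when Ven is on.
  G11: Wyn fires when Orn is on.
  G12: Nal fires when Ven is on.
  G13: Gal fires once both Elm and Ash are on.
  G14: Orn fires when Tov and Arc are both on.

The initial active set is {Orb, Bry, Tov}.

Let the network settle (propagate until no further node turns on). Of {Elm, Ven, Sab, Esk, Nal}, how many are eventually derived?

Elm would need Nal (G8), but Nal never turns on.
Ven would need Nal (G3), but Nal never turns on.
Sab would need Ven (G10), but Ven never turns on.
Esk would need Elm (G9), but Elm never turns on.
Nal would need Ven (G12), but Ven never turns on.
None of the 5 are reached.

0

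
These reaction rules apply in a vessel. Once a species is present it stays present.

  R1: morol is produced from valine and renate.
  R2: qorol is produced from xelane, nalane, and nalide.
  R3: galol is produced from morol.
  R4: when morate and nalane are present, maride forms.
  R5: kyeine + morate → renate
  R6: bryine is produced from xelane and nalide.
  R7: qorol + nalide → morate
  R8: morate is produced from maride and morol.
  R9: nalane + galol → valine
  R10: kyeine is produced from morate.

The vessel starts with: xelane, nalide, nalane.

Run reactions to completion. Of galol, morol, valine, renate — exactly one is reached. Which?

renate

xelane, nalane, and nalide present → qorol forms (R2).
qorol and nalide present → morate forms (R7).
morate present → kyeine forms (R10).
kyeine and morate present → renate forms (R5).
morol would need valine and renate (R1), but valine never forms. valine would need nalane and galol (R9), but galol never forms. galol would need morol (R3), but morol never forms.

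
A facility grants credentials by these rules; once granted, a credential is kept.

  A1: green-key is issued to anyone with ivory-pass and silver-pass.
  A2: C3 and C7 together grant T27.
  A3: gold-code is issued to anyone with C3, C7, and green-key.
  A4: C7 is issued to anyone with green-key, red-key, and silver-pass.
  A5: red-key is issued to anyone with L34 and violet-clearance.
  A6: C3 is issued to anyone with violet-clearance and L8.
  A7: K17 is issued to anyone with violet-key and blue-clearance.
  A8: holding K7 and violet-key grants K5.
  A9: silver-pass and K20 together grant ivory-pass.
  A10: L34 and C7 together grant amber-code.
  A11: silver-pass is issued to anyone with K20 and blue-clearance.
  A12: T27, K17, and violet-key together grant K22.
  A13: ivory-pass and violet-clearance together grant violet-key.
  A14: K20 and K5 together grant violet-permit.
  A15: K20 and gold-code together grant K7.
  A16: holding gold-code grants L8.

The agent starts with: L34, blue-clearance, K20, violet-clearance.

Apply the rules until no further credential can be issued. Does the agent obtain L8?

L8 would need gold-code (A16), but gold-code is never granted.

No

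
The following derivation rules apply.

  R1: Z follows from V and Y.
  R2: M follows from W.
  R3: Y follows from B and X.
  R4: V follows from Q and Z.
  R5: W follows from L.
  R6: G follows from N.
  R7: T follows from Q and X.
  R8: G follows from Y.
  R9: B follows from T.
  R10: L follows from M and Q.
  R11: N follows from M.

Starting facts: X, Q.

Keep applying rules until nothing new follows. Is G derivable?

Q and X hold, so T follows (R7).
From T, R9 gives B.
B and X hold, so Y follows (R3).
From Y, R8 gives G.

Yes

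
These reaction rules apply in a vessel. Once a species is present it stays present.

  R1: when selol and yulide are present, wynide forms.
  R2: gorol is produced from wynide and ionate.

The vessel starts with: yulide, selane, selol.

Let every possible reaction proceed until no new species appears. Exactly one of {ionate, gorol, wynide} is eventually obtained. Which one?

selol and yulide present → wynide forms (R1).
gorol would need wynide and ionate (R2), but ionate never forms. No rule produces ionate, and it is not given.

wynide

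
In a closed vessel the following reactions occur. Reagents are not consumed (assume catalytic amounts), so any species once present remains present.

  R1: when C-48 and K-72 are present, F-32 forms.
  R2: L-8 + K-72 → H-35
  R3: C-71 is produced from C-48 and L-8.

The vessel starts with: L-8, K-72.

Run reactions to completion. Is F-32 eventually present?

No

F-32 would need C-48 and K-72 (R1), but C-48 never forms.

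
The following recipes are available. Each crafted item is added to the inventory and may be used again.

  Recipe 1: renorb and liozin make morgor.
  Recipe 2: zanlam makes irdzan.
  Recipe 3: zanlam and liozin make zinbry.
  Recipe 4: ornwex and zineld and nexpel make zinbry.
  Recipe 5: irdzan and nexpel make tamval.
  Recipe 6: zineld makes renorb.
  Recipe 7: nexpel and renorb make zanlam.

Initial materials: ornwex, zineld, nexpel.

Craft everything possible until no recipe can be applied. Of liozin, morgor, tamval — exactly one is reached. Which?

tamval

Using Recipe 6, zineld makes renorb.
nexpel and renorb → zanlam (Recipe 7).
Using Recipe 2, zanlam makes irdzan.
Using Recipe 5, irdzan and nexpel make tamval.
morgor would need renorb and liozin (Recipe 1), but liozin is never obtained. No rule produces liozin, and it is not given.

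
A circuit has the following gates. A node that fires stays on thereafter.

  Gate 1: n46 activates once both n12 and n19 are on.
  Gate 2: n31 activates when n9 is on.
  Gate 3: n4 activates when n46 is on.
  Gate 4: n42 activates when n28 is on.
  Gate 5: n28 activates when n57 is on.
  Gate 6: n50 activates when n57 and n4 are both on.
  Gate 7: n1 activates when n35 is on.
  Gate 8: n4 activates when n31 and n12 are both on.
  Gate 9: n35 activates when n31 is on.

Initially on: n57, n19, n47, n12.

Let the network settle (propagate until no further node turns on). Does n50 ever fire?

Gate 1: n12 and n19 on → n46 on.
Gate 3: n46 on → n4 on.
Gate 6: n57 and n4 on → n50 on.

Yes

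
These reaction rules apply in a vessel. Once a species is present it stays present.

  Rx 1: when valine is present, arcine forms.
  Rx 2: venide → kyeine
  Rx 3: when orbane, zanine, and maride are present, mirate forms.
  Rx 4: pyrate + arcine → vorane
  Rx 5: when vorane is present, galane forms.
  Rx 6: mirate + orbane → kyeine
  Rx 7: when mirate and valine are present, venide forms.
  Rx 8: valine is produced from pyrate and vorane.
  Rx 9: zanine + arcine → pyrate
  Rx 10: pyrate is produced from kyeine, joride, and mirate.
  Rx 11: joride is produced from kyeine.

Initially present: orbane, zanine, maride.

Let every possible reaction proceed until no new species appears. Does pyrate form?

Yes

orbane, zanine, and maride present → mirate forms (Rx 3).
mirate and orbane present → kyeine forms (Rx 6).
kyeine present → joride forms (Rx 11).
kyeine, joride, and mirate present → pyrate forms (Rx 10).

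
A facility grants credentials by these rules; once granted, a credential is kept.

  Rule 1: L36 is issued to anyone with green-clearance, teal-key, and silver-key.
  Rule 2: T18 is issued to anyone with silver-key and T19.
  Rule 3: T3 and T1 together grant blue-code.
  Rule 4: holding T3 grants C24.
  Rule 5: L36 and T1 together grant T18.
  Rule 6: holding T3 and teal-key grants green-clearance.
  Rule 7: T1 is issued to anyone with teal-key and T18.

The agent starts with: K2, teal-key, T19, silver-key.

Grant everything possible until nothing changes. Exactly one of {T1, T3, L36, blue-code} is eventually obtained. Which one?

Holding silver-key and T19 grants T18 (Rule 2).
Holding teal-key and T18 grants T1 (Rule 7).
No rule produces T3, and it is not given. L36 would need green-clearance, teal-key, and silver-key (Rule 1), but green-clearance is never granted. blue-code would need T3 and T1 (Rule 3), but T3 is never granted.

T1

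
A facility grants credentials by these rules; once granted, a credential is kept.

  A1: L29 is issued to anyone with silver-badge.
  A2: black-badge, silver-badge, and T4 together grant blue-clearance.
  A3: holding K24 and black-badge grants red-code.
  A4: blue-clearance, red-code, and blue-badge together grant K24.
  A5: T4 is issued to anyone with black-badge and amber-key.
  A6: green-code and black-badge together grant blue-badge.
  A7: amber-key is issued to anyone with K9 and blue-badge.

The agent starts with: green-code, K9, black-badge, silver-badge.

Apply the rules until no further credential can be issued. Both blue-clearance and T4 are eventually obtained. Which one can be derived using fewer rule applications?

T4: Holding green-code and black-badge grants blue-badge (A6). Holding K9 and blue-badge grants amber-key (A7). Holding black-badge and amber-key grants T4 (A5). [3 rule applications]
blue-clearance: Holding green-code and black-badge grants blue-badge (A6). Holding K9 and blue-badge grants amber-key (A7). Holding black-badge and amber-key grants T4 (A5). Holding black-badge, silver-badge, and T4 grants blue-clearance (A2). [4 rule applications]
T4 needs fewer.

T4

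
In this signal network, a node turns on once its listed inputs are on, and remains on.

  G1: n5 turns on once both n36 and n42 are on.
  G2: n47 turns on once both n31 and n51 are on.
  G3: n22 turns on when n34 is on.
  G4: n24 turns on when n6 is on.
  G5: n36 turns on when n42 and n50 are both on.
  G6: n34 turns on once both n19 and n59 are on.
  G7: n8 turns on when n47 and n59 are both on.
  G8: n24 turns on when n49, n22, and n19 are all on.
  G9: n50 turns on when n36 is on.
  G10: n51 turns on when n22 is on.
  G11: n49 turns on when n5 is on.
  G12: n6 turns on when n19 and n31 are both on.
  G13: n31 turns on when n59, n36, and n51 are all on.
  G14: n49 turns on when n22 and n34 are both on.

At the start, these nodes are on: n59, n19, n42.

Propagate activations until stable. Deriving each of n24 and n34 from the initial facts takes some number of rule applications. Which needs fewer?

n34

n34: G6: n19 and n59 on → n34 on. [1 rule application]
n24: n19 and n59 are on, so n34 turns on (G6). G3: n34 on → n22 on. G14: n22 and n34 on → n49 on. n49, n22, and n19 are on, so n24 turns on (G8). [4 rule applications]
n34 needs fewer.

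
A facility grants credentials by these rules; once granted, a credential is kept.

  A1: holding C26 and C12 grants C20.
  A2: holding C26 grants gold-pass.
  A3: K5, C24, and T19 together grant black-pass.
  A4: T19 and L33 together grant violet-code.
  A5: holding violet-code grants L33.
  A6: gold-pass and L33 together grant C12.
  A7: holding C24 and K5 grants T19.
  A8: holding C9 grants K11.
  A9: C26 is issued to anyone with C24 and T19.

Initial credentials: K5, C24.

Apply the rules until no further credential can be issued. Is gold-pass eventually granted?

Holding C24 and K5 grants T19 (A7).
Holding C24 and T19 grants C26 (A9).
Holding C26 grants gold-pass (A2).

Yes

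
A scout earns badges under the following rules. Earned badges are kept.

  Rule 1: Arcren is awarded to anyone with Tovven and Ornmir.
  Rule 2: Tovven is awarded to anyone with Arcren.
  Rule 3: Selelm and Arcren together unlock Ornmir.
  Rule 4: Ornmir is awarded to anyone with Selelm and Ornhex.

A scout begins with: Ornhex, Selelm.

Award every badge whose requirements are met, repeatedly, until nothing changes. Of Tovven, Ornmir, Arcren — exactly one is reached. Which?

With Selelm and Ornhex, Ornmir is earned (Rule 4).
Tovven would need Arcren (Rule 2), but Arcren is never earned. Arcren would need Tovven and Ornmir (Rule 1), but Tovven is never earned.

Ornmir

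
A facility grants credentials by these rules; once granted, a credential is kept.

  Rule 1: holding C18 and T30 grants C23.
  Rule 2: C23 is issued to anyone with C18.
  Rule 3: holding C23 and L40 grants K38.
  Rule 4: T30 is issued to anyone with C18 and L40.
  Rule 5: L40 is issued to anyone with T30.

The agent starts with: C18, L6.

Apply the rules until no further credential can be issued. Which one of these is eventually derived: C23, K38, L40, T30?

C23

Holding C18 grants C23 (Rule 2).
K38 would need C23 and L40 (Rule 3), but L40 is never granted. T30 would need C18 and L40 (Rule 4), but L40 is never granted. L40 would need T30 (Rule 5), but T30 is never granted.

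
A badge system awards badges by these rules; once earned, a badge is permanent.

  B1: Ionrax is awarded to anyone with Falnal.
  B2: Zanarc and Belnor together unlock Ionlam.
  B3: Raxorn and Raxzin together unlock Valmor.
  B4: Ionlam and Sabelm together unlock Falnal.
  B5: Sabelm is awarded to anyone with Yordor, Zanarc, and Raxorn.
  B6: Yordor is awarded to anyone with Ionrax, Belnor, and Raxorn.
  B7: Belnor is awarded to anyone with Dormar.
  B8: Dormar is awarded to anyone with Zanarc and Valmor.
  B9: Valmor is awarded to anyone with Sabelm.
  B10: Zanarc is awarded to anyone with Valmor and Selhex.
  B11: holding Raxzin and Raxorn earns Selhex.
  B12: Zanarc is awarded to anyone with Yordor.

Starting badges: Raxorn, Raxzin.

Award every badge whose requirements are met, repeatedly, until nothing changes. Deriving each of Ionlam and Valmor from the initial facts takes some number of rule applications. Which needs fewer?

Valmor

Valmor: With Raxorn and Raxzin, Valmor is earned (B3). [1 rule application]
Ionlam: With Raxzin and Raxorn, Selhex is earned (B11). With Raxorn and Raxzin, Valmor is earned (B3). With Valmor and Selhex, Zanarc is earned (B10). With Zanarc and Valmor, Dormar is earned (B8). With Dormar, Belnor is earned (B7). With Zanarc and Belnor, Ionlam is earned (B2). [6 rule applications]
Valmor needs fewer.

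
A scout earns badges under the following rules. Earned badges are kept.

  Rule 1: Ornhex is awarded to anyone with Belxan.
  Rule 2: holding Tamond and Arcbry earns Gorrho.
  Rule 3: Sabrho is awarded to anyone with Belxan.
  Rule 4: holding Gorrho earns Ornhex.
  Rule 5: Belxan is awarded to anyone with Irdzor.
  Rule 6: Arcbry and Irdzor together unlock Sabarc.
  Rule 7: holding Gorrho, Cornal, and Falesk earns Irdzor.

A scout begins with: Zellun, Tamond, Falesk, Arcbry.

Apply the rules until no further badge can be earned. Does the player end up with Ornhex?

With Tamond and Arcbry, Gorrho is earned (Rule 2).
With Gorrho, Ornhex is earned (Rule 4).

Yes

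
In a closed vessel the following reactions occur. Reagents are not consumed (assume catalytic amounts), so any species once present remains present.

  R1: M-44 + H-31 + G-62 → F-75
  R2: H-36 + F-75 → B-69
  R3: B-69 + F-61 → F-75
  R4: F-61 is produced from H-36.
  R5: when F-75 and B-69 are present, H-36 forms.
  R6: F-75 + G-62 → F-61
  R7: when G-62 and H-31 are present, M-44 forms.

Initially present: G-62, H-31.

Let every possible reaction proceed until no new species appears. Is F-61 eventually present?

Yes

G-62 and H-31 present → M-44 forms (R7).
M-44, H-31, and G-62 present → F-75 forms (R1).
F-75 and G-62 present → F-61 forms (R6).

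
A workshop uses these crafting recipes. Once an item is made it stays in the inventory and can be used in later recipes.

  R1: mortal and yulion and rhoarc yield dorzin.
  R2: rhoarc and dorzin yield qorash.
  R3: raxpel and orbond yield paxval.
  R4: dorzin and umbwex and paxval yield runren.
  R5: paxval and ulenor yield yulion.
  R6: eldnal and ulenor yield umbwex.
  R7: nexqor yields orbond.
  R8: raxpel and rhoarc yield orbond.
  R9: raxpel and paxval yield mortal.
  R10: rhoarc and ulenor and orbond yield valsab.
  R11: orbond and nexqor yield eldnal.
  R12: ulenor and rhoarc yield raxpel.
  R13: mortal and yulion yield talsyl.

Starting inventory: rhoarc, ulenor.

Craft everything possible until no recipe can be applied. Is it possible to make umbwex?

umbwex would need eldnal and ulenor (R6), but eldnal is never obtained.

No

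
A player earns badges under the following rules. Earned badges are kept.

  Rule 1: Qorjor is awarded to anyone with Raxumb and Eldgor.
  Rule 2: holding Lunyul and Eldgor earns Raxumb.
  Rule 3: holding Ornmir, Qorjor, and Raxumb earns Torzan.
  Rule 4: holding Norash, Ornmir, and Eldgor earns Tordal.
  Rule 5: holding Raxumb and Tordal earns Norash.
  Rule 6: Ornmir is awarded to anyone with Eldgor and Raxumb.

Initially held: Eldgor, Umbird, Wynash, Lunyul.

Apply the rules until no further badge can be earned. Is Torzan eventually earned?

Yes

With Lunyul and Eldgor, Raxumb is earned (Rule 2).
With Raxumb and Eldgor, Qorjor is earned (Rule 1).
With Eldgor and Raxumb, Ornmir is earned (Rule 6).
With Ornmir, Qorjor, and Raxumb, Torzan is earned (Rule 3).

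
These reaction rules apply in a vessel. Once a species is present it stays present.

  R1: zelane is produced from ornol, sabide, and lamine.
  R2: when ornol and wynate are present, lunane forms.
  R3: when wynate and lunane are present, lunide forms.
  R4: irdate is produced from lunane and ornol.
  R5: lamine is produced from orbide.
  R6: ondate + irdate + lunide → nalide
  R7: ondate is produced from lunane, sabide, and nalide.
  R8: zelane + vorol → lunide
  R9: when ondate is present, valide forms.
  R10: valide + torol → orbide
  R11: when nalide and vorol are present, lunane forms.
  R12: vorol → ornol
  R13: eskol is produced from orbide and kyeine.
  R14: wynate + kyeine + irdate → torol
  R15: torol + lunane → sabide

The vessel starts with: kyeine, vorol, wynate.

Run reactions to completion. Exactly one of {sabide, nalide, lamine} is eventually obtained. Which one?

vorol present → ornol forms (R12).
ornol and wynate present → lunane forms (R2).
lunane and ornol present → irdate forms (R4).
wynate, kyeine, and irdate present → torol forms (R14).
torol and lunane present → sabide forms (R15).
lamine would need orbide (R5), but orbide never forms. nalide would need ondate, irdate, and lunide (R6), but ondate never forms.

sabide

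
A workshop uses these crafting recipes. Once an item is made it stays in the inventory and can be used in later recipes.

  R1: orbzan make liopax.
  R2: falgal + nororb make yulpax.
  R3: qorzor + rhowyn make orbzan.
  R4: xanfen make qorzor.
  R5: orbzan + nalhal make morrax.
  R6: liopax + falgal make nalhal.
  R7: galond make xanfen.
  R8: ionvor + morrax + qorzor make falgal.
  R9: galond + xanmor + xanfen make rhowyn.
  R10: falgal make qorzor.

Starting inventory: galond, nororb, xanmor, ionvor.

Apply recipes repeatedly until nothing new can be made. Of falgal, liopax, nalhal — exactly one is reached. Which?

Using R7, galond makes xanfen.
Using R4, xanfen makes qorzor.
Using R9, galond, xanmor, and xanfen make rhowyn.
qorzor + rhowyn → orbzan (R3).
orbzan → liopax (R1).
falgal would need ionvor, morrax, and qorzor (R8), but morrax is never obtained. nalhal would need liopax and falgal (R6), but falgal is never obtained.

liopax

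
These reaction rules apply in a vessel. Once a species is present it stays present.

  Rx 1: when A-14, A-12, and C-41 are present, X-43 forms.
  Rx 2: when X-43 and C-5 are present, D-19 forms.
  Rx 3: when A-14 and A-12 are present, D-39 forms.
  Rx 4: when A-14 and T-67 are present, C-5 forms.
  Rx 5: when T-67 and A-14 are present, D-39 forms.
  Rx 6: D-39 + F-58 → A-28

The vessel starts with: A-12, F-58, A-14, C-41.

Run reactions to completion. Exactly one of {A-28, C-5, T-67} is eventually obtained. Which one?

A-14 and A-12 present → D-39 forms (Rx 3).
D-39 and F-58 present → A-28 forms (Rx 6).
No rule produces T-67, and it is not given. C-5 would need A-14 and T-67 (Rx 4), but T-67 never forms.

A-28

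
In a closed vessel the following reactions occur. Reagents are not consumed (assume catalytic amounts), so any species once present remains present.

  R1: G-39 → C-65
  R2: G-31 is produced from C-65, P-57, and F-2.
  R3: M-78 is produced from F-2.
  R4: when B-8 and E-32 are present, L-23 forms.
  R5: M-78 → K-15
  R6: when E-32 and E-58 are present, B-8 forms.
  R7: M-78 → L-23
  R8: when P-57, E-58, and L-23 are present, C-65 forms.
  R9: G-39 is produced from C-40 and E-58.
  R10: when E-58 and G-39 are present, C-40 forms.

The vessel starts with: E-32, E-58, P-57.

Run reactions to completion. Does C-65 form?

E-32 and E-58 present → B-8 forms (R6).
B-8 and E-32 present → L-23 forms (R4).
P-57, E-58, and L-23 present → C-65 forms (R8).

Yes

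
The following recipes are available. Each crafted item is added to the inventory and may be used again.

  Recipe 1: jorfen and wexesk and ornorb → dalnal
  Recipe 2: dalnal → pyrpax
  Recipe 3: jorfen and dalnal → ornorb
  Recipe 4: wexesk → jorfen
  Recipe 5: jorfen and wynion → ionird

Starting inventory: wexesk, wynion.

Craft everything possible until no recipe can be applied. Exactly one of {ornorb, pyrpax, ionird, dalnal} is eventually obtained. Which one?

ionird

wexesk → jorfen (Recipe 4).
Using Recipe 5, jorfen and wynion make ionird.
pyrpax would need dalnal (Recipe 2), but dalnal is never obtained. dalnal would need jorfen, wexesk, and ornorb (Recipe 1), but ornorb is never obtained. ornorb would need jorfen and dalnal (Recipe 3), but dalnal is never obtained.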